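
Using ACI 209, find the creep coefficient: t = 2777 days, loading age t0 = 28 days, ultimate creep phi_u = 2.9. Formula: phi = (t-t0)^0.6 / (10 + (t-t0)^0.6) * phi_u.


dt = 2777 - 28 = 2749
phi = 2749^0.6 / (10 + 2749^0.6) * 2.9
= 2.669

2.669


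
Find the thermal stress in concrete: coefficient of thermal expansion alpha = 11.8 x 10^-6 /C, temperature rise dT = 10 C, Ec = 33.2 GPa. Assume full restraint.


sigma = alpha * dT * Ec
= 11.8e-6 * 10 * 33.2 * 1000
= 3.918 MPa

3.918


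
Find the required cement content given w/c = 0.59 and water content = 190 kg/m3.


Cement = water / (w/c)
= 190 / 0.59
= 322.0 kg/m3

322.0


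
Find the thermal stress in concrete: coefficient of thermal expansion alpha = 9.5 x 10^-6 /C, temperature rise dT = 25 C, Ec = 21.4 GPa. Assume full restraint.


sigma = alpha * dT * Ec
= 9.5e-6 * 25 * 21.4 * 1000
= 5.082 MPa

5.082


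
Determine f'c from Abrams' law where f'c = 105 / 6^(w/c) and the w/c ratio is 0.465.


f'c = 105 / 6^0.465
= 105 / 2.301
= 45.64 MPa

45.64


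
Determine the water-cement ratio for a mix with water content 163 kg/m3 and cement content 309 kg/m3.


w/c = water / cement
w/c = 163 / 309 = 0.528

0.528


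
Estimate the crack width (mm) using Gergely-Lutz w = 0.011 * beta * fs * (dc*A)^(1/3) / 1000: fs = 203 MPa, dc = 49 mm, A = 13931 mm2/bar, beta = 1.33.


w = 0.011 * beta * fs * (dc * A)^(1/3) / 1000
= 0.011 * 1.33 * 203 * (49 * 13931)^(1/3) / 1000
= 0.261 mm

0.261


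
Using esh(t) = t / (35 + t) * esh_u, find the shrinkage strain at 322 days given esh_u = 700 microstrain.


esh(322) = 322 / (35 + 322) * 700
= 322 / 357 * 700
= 631.4 microstrain

631.4


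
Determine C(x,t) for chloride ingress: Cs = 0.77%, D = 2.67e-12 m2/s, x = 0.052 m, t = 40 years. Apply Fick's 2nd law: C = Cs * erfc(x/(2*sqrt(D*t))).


t_seconds = 40 * 365.25 * 24 * 3600 = 1262304000.0 s
arg = 0.052 / (2 * sqrt(2.67e-12 * 1262304000.0))
= 0.4479
erfc(0.4479) = 0.5265
C = 0.77 * 0.5265 = 0.4054%

0.4054


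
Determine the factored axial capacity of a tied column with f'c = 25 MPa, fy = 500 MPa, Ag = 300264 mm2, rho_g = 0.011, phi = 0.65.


Ast = rho * Ag = 0.011 * 300264 = 3302.904 mm2
phi*Pn = 0.65 * 0.80 * (0.85 * 25 * (300264 - 3302.904) + 500 * 3302.904) / 1000
= 4140.18 kN

4140.18


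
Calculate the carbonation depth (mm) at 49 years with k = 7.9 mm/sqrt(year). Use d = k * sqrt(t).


depth = k * sqrt(t)
= 7.9 * sqrt(49)
= 55.3 mm

55.3


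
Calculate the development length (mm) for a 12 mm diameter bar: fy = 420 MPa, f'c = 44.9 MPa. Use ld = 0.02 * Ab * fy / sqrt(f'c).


Ab = pi * 12^2 / 4 = 113.097 mm2
ld = 0.02 * 113.097 * 420 / sqrt(44.9)
= 141.8 mm

141.8


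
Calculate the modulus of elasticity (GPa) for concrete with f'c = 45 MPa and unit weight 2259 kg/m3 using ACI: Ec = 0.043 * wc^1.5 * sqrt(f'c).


Ec = 0.043 * 2259^1.5 * sqrt(45) / 1000
= 30.97 GPa

30.97


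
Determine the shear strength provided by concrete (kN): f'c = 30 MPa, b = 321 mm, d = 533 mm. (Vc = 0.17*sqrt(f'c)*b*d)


Vc = 0.17 * sqrt(30) * 321 * 533 / 1000
= 159.31 kN

159.31


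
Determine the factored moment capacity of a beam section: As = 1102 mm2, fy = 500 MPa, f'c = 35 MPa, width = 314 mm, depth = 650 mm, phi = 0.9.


a = As * fy / (0.85 * f'c * b)
= 1102 * 500 / (0.85 * 35 * 314)
= 58.9841 mm
Mn = As * fy * (d - a/2) / 10^6
= 341.8999 kN-m
phi*Mn = 0.9 * 341.8999 = 307.71 kN-m

307.71


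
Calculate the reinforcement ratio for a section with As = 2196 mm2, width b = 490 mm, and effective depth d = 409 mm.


rho = As / (b * d)
= 2196 / (490 * 409)
= 0.011

0.011


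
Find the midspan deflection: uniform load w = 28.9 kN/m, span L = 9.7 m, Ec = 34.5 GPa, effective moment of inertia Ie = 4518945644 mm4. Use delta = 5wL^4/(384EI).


Convert: L = 9.7 m = 9700 mm, Ec = 34.5 GPa = 34500 MPa
delta = 5 * 28.9 * 9700^4 / (384 * 34500 * 4518945644)
= 21.37 mm

21.37


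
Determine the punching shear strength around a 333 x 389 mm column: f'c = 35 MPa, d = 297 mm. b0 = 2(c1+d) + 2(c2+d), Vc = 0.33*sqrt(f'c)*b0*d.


b0 = 2*(333 + 297) + 2*(389 + 297) = 2632 mm
Vc = 0.33 * sqrt(35) * 2632 * 297 / 1000
= 1526.13 kN

1526.13


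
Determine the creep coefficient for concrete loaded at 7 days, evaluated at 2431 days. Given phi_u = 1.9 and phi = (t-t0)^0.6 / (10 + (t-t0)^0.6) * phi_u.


dt = 2431 - 7 = 2424
phi = 2424^0.6 / (10 + 2424^0.6) * 1.9
= 1.738

1.738


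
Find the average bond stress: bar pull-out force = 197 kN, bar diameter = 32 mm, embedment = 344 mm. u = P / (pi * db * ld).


u = P / (pi * db * ld)
= 197 * 1000 / (pi * 32 * 344)
= 5.696 MPa

5.696


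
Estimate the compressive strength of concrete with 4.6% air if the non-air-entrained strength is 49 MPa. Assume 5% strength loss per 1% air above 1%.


Strength loss = (4.6 - 1) * 5 = 18.0%
f'c = 49 * (1 - 18.0/100)
= 40.18 MPa

40.18


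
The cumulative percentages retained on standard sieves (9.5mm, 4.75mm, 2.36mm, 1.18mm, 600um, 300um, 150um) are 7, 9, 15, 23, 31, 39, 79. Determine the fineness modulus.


FM = sum(cumulative % retained) / 100
= 203 / 100
= 2.03

2.03


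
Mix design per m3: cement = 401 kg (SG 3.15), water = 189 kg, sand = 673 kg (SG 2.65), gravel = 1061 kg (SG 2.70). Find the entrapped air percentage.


Vol cement = 401 / (3.15 * 1000) = 0.127302 m3
Vol water = 189 / 1000 = 0.189 m3
Vol sand = 673 / (2.65 * 1000) = 0.253962 m3
Vol gravel = 1061 / (2.70 * 1000) = 0.392963 m3
Total solid + water volume = 0.963227 m3
Air = (1 - 0.963227) * 100 = 3.68%

3.68


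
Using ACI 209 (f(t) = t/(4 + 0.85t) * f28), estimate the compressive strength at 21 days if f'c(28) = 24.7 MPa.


f(21) = 21 / (4 + 0.85 * 21) * 24.7
= 21 / 21.85 * 24.7
= 23.74 MPa

23.74


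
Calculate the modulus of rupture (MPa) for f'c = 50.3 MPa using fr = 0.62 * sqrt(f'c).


fr = 0.62 * sqrt(50.3)
= 4.397 MPa

4.397


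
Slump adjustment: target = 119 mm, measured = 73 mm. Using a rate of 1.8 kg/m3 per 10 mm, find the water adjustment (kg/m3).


Difference = 119 - 73 = 46 mm
Water adjustment = 46 * 1.8 / 10 = 8.3 kg/m3

8.3


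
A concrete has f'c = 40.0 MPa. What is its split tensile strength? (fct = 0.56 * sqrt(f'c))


fct = 0.56 * sqrt(40.0)
= 0.56 * 6.325
= 3.542 MPa

3.542


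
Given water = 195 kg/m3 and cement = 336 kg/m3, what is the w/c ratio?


w/c = water / cement
w/c = 195 / 336 = 0.58

0.58


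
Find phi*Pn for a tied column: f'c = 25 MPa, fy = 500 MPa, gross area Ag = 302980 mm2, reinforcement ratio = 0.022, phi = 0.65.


Ast = rho * Ag = 0.022 * 302980 = 6665.56 mm2
phi*Pn = 0.65 * 0.80 * (0.85 * 25 * (302980 - 6665.56) + 500 * 6665.56) / 1000
= 5007.32 kN

5007.32


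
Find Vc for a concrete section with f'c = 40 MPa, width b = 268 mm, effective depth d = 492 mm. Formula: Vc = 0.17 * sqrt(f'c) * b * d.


Vc = 0.17 * sqrt(40) * 268 * 492 / 1000
= 141.77 kN

141.77


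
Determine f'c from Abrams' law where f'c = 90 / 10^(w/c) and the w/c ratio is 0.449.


f'c = 90 / 10^0.449
= 90 / 2.812
= 32.01 MPa

32.01


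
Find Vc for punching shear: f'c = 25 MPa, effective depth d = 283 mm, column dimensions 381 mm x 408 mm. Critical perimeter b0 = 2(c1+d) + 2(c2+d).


b0 = 2*(381 + 283) + 2*(408 + 283) = 2710 mm
Vc = 0.33 * sqrt(25) * 2710 * 283 / 1000
= 1265.43 kN

1265.43


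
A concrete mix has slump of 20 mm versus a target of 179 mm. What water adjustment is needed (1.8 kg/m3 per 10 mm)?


Difference = 179 - 20 = 159 mm
Water adjustment = 159 * 1.8 / 10 = 28.6 kg/m3

28.6


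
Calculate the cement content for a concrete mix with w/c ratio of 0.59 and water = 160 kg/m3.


Cement = water / (w/c)
= 160 / 0.59
= 271.2 kg/m3

271.2


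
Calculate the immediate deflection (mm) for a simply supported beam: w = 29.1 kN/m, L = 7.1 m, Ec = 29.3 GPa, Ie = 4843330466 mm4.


Convert: L = 7.1 m = 7100 mm, Ec = 29.3 GPa = 29300 MPa
delta = 5 * 29.1 * 7100^4 / (384 * 29300 * 4843330466)
= 6.79 mm

6.79


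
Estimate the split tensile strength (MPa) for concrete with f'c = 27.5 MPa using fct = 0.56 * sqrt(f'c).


fct = 0.56 * sqrt(27.5)
= 0.56 * 5.244
= 2.937 MPa

2.937


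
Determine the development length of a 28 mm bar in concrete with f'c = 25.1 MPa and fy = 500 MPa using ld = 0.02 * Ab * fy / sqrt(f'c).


Ab = pi * 28^2 / 4 = 615.752 mm2
ld = 0.02 * 615.752 * 500 / sqrt(25.1)
= 1229.0 mm

1229.0


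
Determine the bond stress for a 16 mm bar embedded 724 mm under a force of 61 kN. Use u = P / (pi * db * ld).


u = P / (pi * db * ld)
= 61 * 1000 / (pi * 16 * 724)
= 1.676 MPa

1.676


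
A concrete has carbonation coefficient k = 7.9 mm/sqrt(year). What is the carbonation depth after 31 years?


depth = k * sqrt(t)
= 7.9 * sqrt(31)
= 43.99 mm

43.99


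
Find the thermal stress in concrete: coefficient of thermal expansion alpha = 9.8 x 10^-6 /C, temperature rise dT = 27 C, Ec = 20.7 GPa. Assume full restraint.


sigma = alpha * dT * Ec
= 9.8e-6 * 27 * 20.7 * 1000
= 5.477 MPa

5.477


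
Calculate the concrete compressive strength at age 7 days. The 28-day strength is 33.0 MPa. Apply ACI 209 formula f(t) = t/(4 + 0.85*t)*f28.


f(7) = 7 / (4 + 0.85 * 7) * 33.0
= 7 / 9.95 * 33.0
= 23.22 MPa

23.22


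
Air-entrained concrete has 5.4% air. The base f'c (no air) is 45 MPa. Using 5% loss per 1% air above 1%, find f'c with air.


Strength loss = (5.4 - 1) * 5 = 22.0%
f'c = 45 * (1 - 22.0/100)
= 35.1 MPa

35.1


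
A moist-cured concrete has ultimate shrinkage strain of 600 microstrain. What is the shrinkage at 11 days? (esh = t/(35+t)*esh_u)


esh(11) = 11 / (35 + 11) * 600
= 11 / 46 * 600
= 143.5 microstrain

143.5


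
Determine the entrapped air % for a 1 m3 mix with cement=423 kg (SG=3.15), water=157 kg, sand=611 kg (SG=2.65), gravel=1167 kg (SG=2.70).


Vol cement = 423 / (3.15 * 1000) = 0.134286 m3
Vol water = 157 / 1000 = 0.157 m3
Vol sand = 611 / (2.65 * 1000) = 0.230566 m3
Vol gravel = 1167 / (2.70 * 1000) = 0.432222 m3
Total solid + water volume = 0.954074 m3
Air = (1 - 0.954074) * 100 = 4.59%

4.59


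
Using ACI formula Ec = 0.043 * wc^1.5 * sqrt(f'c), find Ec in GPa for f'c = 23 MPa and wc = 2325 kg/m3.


Ec = 0.043 * 2325^1.5 * sqrt(23) / 1000
= 23.12 GPa

23.12


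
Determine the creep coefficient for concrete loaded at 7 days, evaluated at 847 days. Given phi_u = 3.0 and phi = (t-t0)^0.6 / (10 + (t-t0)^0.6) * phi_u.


dt = 847 - 7 = 840
phi = 840^0.6 / (10 + 840^0.6) * 3.0
= 2.551

2.551


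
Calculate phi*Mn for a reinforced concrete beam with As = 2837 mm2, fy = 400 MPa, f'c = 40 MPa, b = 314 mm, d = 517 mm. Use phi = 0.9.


a = As * fy / (0.85 * f'c * b)
= 2837 * 400 / (0.85 * 40 * 314)
= 106.2945 mm
Mn = As * fy * (d - a/2) / 10^6
= 526.3801 kN-m
phi*Mn = 0.9 * 526.3801 = 473.74 kN-m

473.74


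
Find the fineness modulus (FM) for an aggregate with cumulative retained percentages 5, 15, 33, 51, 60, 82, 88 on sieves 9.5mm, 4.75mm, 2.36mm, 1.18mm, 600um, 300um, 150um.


FM = sum(cumulative % retained) / 100
= 334 / 100
= 3.34

3.34


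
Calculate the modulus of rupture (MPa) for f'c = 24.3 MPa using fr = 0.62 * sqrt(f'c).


fr = 0.62 * sqrt(24.3)
= 3.056 MPa

3.056


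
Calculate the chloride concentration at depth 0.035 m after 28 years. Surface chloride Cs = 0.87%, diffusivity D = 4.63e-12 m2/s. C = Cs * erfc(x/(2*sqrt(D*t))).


t_seconds = 28 * 365.25 * 24 * 3600 = 883612800.0 s
arg = 0.035 / (2 * sqrt(4.63e-12 * 883612800.0))
= 0.2736
erfc(0.2736) = 0.6988
C = 0.87 * 0.6988 = 0.608%

0.608


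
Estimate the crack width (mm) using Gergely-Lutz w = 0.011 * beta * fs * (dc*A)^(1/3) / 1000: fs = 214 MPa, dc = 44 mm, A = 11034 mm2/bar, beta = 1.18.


w = 0.011 * beta * fs * (dc * A)^(1/3) / 1000
= 0.011 * 1.18 * 214 * (44 * 11034)^(1/3) / 1000
= 0.218 mm

0.218


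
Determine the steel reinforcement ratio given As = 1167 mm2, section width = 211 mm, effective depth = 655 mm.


rho = As / (b * d)
= 1167 / (211 * 655)
= 0.0084

0.0084


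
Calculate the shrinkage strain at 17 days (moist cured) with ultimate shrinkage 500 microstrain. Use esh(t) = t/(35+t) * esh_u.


esh(17) = 17 / (35 + 17) * 500
= 17 / 52 * 500
= 163.5 microstrain

163.5


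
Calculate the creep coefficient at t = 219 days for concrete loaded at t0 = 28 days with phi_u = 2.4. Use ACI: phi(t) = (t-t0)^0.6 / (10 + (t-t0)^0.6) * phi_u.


dt = 219 - 28 = 191
phi = 191^0.6 / (10 + 191^0.6) * 2.4
= 1.681

1.681


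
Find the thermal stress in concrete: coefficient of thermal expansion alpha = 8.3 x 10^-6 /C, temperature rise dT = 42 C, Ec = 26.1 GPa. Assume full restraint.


sigma = alpha * dT * Ec
= 8.3e-6 * 42 * 26.1 * 1000
= 9.098 MPa

9.098


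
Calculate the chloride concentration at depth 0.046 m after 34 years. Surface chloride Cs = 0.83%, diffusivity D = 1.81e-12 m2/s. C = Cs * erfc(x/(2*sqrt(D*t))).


t_seconds = 34 * 365.25 * 24 * 3600 = 1072958400.0 s
arg = 0.046 / (2 * sqrt(1.81e-12 * 1072958400.0))
= 0.5219
erfc(0.5219) = 0.4605
C = 0.83 * 0.4605 = 0.3822%

0.3822


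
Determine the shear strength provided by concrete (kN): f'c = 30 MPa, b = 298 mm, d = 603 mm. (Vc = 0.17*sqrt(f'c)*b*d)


Vc = 0.17 * sqrt(30) * 298 * 603 / 1000
= 167.32 kN

167.32


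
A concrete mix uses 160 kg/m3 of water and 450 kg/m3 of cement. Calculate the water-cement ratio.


w/c = water / cement
w/c = 160 / 450 = 0.356

0.356


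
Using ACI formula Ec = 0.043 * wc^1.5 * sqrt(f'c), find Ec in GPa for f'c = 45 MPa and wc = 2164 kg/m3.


Ec = 0.043 * 2164^1.5 * sqrt(45) / 1000
= 29.04 GPa

29.04


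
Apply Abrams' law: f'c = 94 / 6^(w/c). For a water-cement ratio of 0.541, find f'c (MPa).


f'c = 94 / 6^0.541
= 94 / 2.636
= 35.66 MPa

35.66


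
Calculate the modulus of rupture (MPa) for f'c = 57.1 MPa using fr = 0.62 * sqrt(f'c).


fr = 0.62 * sqrt(57.1)
= 4.685 MPa

4.685


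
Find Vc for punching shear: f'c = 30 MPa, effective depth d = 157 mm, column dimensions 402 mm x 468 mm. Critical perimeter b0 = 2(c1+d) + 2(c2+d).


b0 = 2*(402 + 157) + 2*(468 + 157) = 2368 mm
Vc = 0.33 * sqrt(30) * 2368 * 157 / 1000
= 671.98 kN

671.98


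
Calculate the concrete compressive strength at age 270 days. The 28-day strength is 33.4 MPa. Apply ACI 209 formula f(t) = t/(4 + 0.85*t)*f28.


f(270) = 270 / (4 + 0.85 * 270) * 33.4
= 270 / 233.5 * 33.4
= 38.62 MPa

38.62


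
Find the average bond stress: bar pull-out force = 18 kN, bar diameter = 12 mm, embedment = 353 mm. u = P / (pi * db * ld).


u = P / (pi * db * ld)
= 18 * 1000 / (pi * 12 * 353)
= 1.353 MPa

1.353


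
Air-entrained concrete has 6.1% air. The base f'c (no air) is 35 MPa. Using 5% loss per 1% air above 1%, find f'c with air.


Strength loss = (6.1 - 1) * 5 = 25.5%
f'c = 35 * (1 - 25.5/100)
= 26.07 MPa

26.07


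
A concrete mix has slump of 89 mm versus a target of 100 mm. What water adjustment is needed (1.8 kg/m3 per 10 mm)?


Difference = 100 - 89 = 11 mm
Water adjustment = 11 * 1.8 / 10 = 2.0 kg/m3

2.0


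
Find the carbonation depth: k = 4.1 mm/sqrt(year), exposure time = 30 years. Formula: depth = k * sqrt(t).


depth = k * sqrt(t)
= 4.1 * sqrt(30)
= 22.46 mm

22.46


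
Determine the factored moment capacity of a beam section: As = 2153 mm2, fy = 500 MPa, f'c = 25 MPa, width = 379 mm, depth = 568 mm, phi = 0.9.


a = As * fy / (0.85 * f'c * b)
= 2153 * 500 / (0.85 * 25 * 379)
= 133.6644 mm
Mn = As * fy * (d - a/2) / 10^6
= 539.5071 kN-m
phi*Mn = 0.9 * 539.5071 = 485.56 kN-m

485.56


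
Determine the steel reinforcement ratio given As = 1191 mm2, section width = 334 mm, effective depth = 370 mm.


rho = As / (b * d)
= 1191 / (334 * 370)
= 0.0096

0.0096


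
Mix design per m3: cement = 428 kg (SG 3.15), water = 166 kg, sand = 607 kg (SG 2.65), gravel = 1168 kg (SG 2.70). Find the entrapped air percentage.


Vol cement = 428 / (3.15 * 1000) = 0.135873 m3
Vol water = 166 / 1000 = 0.166 m3
Vol sand = 607 / (2.65 * 1000) = 0.229057 m3
Vol gravel = 1168 / (2.70 * 1000) = 0.432593 m3
Total solid + water volume = 0.963522 m3
Air = (1 - 0.963522) * 100 = 3.65%

3.65


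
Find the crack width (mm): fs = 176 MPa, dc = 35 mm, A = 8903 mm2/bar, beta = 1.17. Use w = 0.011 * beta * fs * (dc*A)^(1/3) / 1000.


w = 0.011 * beta * fs * (dc * A)^(1/3) / 1000
= 0.011 * 1.17 * 176 * (35 * 8903)^(1/3) / 1000
= 0.154 mm

0.154


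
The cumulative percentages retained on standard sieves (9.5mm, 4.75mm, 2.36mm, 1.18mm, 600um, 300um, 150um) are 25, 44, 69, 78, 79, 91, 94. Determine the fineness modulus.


FM = sum(cumulative % retained) / 100
= 480 / 100
= 4.8

4.8


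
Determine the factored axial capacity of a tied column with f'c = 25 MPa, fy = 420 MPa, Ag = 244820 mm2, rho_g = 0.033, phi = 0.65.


Ast = rho * Ag = 0.033 * 244820 = 8079.06 mm2
phi*Pn = 0.65 * 0.80 * (0.85 * 25 * (244820 - 8079.06) + 420 * 8079.06) / 1000
= 4380.45 kN

4380.45


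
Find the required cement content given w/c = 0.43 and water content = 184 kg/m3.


Cement = water / (w/c)
= 184 / 0.43
= 427.9 kg/m3

427.9


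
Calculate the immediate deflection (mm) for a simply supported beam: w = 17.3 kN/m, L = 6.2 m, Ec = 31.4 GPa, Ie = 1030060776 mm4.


Convert: L = 6.2 m = 6200 mm, Ec = 31.4 GPa = 31400 MPa
delta = 5 * 17.3 * 6200^4 / (384 * 31400 * 1030060776)
= 10.29 mm

10.29


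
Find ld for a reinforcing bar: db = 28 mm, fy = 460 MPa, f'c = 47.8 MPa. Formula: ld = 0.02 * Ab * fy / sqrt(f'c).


Ab = pi * 28^2 / 4 = 615.752 mm2
ld = 0.02 * 615.752 * 460 / sqrt(47.8)
= 819.4 mm

819.4


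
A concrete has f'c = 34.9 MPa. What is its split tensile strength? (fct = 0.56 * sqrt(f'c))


fct = 0.56 * sqrt(34.9)
= 0.56 * 5.908
= 3.308 MPa

3.308


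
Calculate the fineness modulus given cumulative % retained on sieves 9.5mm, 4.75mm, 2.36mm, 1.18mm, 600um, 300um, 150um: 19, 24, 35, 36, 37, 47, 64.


FM = sum(cumulative % retained) / 100
= 262 / 100
= 2.62

2.62


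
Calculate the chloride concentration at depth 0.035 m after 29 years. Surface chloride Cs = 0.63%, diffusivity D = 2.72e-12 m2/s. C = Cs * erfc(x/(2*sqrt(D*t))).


t_seconds = 29 * 365.25 * 24 * 3600 = 915170400.0 s
arg = 0.035 / (2 * sqrt(2.72e-12 * 915170400.0))
= 0.3508
erfc(0.3508) = 0.6199
C = 0.63 * 0.6199 = 0.3905%

0.3905


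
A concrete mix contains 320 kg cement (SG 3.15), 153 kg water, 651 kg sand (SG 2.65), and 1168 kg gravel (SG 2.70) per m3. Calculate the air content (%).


Vol cement = 320 / (3.15 * 1000) = 0.101587 m3
Vol water = 153 / 1000 = 0.153 m3
Vol sand = 651 / (2.65 * 1000) = 0.24566 m3
Vol gravel = 1168 / (2.70 * 1000) = 0.432593 m3
Total solid + water volume = 0.93284 m3
Air = (1 - 0.93284) * 100 = 6.72%

6.72


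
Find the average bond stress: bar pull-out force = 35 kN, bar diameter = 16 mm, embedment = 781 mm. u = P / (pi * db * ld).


u = P / (pi * db * ld)
= 35 * 1000 / (pi * 16 * 781)
= 0.892 MPa

0.892


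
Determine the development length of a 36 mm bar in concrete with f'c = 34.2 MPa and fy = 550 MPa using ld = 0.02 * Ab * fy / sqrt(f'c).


Ab = pi * 36^2 / 4 = 1017.876 mm2
ld = 0.02 * 1017.876 * 550 / sqrt(34.2)
= 1914.6 mm

1914.6


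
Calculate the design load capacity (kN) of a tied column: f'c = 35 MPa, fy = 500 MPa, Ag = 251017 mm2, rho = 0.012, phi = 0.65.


Ast = rho * Ag = 0.012 * 251017 = 3012.204 mm2
phi*Pn = 0.65 * 0.80 * (0.85 * 35 * (251017 - 3012.204) + 500 * 3012.204) / 1000
= 4619.81 kN

4619.81


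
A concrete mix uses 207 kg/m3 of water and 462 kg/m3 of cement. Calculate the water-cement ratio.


w/c = water / cement
w/c = 207 / 462 = 0.448

0.448


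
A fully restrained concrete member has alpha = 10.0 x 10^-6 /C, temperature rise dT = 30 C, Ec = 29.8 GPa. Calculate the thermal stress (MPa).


sigma = alpha * dT * Ec
= 10.0e-6 * 30 * 29.8 * 1000
= 8.94 MPa

8.94


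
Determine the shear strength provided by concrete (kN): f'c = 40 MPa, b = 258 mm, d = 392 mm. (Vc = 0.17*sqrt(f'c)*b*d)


Vc = 0.17 * sqrt(40) * 258 * 392 / 1000
= 108.74 kN

108.74


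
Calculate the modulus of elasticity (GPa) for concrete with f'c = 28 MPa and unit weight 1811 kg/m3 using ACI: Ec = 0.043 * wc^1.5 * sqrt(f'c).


Ec = 0.043 * 1811^1.5 * sqrt(28) / 1000
= 17.54 GPa

17.54


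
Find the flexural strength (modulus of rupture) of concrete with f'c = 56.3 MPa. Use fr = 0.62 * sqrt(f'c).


fr = 0.62 * sqrt(56.3)
= 4.652 MPa

4.652


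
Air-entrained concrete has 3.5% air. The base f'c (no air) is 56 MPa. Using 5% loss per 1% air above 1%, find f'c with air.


Strength loss = (3.5 - 1) * 5 = 12.5%
f'c = 56 * (1 - 12.5/100)
= 49.0 MPa

49.0


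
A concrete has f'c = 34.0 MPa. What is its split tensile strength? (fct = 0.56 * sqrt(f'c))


fct = 0.56 * sqrt(34.0)
= 0.56 * 5.831
= 3.265 MPa

3.265


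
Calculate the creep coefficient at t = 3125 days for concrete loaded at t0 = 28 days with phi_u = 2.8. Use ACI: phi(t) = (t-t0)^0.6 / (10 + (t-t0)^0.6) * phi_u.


dt = 3125 - 28 = 3097
phi = 3097^0.6 / (10 + 3097^0.6) * 2.8
= 2.592

2.592


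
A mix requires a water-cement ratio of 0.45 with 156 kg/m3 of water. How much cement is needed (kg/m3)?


Cement = water / (w/c)
= 156 / 0.45
= 346.7 kg/m3

346.7


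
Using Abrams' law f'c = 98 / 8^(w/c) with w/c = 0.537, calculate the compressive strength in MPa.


f'c = 98 / 8^0.537
= 98 / 3.055
= 32.08 MPa

32.08


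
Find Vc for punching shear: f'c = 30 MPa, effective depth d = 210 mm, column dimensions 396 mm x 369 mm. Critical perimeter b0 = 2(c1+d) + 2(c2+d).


b0 = 2*(396 + 210) + 2*(369 + 210) = 2370 mm
Vc = 0.33 * sqrt(30) * 2370 * 210 / 1000
= 899.59 kN

899.59


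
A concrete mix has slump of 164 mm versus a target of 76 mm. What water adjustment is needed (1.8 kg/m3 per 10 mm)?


Difference = 76 - 164 = -88 mm
Water adjustment = -88 * 1.8 / 10 = -15.8 kg/m3

-15.8


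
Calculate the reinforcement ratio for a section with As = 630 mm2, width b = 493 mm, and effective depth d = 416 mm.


rho = As / (b * d)
= 630 / (493 * 416)
= 0.0031

0.0031


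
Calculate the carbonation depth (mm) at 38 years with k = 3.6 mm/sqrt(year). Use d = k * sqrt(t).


depth = k * sqrt(t)
= 3.6 * sqrt(38)
= 22.19 mm

22.19


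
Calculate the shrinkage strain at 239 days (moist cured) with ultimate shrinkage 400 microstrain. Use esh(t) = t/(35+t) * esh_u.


esh(239) = 239 / (35 + 239) * 400
= 239 / 274 * 400
= 348.9 microstrain

348.9


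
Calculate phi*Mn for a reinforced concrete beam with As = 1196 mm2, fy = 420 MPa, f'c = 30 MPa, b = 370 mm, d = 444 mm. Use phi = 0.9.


a = As * fy / (0.85 * f'c * b)
= 1196 * 420 / (0.85 * 30 * 370)
= 53.2401 mm
Mn = As * fy * (d - a/2) / 10^6
= 209.6583 kN-m
phi*Mn = 0.9 * 209.6583 = 188.69 kN-m

188.69


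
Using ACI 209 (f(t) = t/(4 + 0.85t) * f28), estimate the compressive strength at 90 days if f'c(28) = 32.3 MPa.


f(90) = 90 / (4 + 0.85 * 90) * 32.3
= 90 / 80.5 * 32.3
= 36.11 MPa

36.11


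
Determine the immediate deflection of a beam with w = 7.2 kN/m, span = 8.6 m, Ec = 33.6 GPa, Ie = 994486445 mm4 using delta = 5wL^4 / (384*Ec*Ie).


Convert: L = 8.6 m = 8600 mm, Ec = 33.6 GPa = 33600 MPa
delta = 5 * 7.2 * 8600^4 / (384 * 33600 * 994486445)
= 15.35 mm

15.35


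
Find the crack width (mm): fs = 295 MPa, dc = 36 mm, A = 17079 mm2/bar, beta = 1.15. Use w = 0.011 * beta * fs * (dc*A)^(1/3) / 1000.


w = 0.011 * beta * fs * (dc * A)^(1/3) / 1000
= 0.011 * 1.15 * 295 * (36 * 17079)^(1/3) / 1000
= 0.317 mm

0.317


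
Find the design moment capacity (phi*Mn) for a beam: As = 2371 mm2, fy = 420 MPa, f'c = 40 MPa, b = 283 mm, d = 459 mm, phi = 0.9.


a = As * fy / (0.85 * f'c * b)
= 2371 * 420 / (0.85 * 40 * 283)
= 103.4941 mm
Mn = As * fy * (d - a/2) / 10^6
= 405.5506 kN-m
phi*Mn = 0.9 * 405.5506 = 365.0 kN-m

365.0


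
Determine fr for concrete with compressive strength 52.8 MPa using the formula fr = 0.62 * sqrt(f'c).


fr = 0.62 * sqrt(52.8)
= 4.505 MPa

4.505


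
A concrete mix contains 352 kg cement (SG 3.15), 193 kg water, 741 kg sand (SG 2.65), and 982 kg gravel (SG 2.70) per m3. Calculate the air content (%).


Vol cement = 352 / (3.15 * 1000) = 0.111746 m3
Vol water = 193 / 1000 = 0.193 m3
Vol sand = 741 / (2.65 * 1000) = 0.279623 m3
Vol gravel = 982 / (2.70 * 1000) = 0.363704 m3
Total solid + water volume = 0.948072 m3
Air = (1 - 0.948072) * 100 = 5.19%

5.19


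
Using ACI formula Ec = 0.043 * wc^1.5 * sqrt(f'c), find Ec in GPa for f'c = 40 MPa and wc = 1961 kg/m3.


Ec = 0.043 * 1961^1.5 * sqrt(40) / 1000
= 23.62 GPa

23.62


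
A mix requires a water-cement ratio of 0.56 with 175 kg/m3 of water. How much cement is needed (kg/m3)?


Cement = water / (w/c)
= 175 / 0.56
= 312.5 kg/m3

312.5


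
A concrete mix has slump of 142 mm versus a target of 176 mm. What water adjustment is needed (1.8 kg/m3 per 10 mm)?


Difference = 176 - 142 = 34 mm
Water adjustment = 34 * 1.8 / 10 = 6.1 kg/m3

6.1


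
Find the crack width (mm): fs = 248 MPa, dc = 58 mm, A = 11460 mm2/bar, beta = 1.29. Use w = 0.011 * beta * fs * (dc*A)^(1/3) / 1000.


w = 0.011 * beta * fs * (dc * A)^(1/3) / 1000
= 0.011 * 1.29 * 248 * (58 * 11460)^(1/3) / 1000
= 0.307 mm

0.307


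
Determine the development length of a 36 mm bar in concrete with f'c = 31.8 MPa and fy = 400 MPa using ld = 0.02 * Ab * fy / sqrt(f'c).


Ab = pi * 36^2 / 4 = 1017.876 mm2
ld = 0.02 * 1017.876 * 400 / sqrt(31.8)
= 1444.0 mm

1444.0


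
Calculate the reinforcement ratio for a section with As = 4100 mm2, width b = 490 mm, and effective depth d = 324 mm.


rho = As / (b * d)
= 4100 / (490 * 324)
= 0.0258

0.0258


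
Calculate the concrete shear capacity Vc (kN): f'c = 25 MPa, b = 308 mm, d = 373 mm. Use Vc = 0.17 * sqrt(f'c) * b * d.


Vc = 0.17 * sqrt(25) * 308 * 373 / 1000
= 97.65 kN

97.65


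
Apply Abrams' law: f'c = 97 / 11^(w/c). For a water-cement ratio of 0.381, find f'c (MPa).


f'c = 97 / 11^0.381
= 97 / 2.493
= 38.9 MPa

38.9


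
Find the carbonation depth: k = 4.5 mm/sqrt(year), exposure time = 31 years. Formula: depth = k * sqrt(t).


depth = k * sqrt(t)
= 4.5 * sqrt(31)
= 25.05 mm

25.05


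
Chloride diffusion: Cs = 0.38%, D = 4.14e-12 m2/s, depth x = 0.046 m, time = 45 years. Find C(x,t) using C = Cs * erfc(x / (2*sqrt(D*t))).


t_seconds = 45 * 365.25 * 24 * 3600 = 1420092000.0 s
arg = 0.046 / (2 * sqrt(4.14e-12 * 1420092000.0))
= 0.3
erfc(0.3) = 0.6714
C = 0.38 * 0.6714 = 0.2551%

0.2551


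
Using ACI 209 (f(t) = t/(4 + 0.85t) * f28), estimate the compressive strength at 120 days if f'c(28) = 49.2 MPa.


f(120) = 120 / (4 + 0.85 * 120) * 49.2
= 120 / 106.0 * 49.2
= 55.7 MPa

55.7


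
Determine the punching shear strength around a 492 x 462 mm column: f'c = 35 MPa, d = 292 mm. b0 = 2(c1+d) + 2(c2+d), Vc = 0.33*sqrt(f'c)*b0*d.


b0 = 2*(492 + 292) + 2*(462 + 292) = 3076 mm
Vc = 0.33 * sqrt(35) * 3076 * 292 / 1000
= 1753.55 kN

1753.55


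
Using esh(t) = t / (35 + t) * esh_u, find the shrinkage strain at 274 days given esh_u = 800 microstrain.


esh(274) = 274 / (35 + 274) * 800
= 274 / 309 * 800
= 709.4 microstrain

709.4


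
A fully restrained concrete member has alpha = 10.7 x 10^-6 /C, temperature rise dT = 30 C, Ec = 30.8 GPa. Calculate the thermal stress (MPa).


sigma = alpha * dT * Ec
= 10.7e-6 * 30 * 30.8 * 1000
= 9.887 MPa

9.887


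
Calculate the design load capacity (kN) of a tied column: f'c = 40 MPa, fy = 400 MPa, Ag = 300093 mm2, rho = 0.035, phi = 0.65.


Ast = rho * Ag = 0.035 * 300093 = 10503.255 mm2
phi*Pn = 0.65 * 0.80 * (0.85 * 40 * (300093 - 10503.255) + 400 * 10503.255) / 1000
= 7304.62 kN

7304.62


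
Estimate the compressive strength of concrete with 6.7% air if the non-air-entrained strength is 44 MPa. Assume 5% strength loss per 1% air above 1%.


Strength loss = (6.7 - 1) * 5 = 28.5%
f'c = 44 * (1 - 28.5/100)
= 31.46 MPa

31.46


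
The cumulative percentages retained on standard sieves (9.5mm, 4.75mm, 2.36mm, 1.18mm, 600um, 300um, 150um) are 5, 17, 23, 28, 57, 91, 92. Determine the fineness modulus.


FM = sum(cumulative % retained) / 100
= 313 / 100
= 3.13

3.13


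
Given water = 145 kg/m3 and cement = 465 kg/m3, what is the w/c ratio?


w/c = water / cement
w/c = 145 / 465 = 0.312

0.312


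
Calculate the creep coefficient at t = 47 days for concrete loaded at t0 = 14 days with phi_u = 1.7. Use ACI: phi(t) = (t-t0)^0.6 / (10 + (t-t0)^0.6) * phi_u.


dt = 47 - 14 = 33
phi = 33^0.6 / (10 + 33^0.6) * 1.7
= 0.763

0.763


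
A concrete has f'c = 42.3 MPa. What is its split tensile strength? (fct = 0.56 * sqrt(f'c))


fct = 0.56 * sqrt(42.3)
= 0.56 * 6.504
= 3.642 MPa

3.642


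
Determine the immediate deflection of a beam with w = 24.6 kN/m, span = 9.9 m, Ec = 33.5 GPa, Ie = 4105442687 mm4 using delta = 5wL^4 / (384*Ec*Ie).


Convert: L = 9.9 m = 9900 mm, Ec = 33.5 GPa = 33500 MPa
delta = 5 * 24.6 * 9900^4 / (384 * 33500 * 4105442687)
= 22.37 mm

22.37


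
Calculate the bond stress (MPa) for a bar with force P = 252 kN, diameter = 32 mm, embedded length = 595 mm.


u = P / (pi * db * ld)
= 252 * 1000 / (pi * 32 * 595)
= 4.213 MPa

4.213


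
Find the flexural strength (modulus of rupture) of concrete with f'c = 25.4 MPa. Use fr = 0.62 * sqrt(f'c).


fr = 0.62 * sqrt(25.4)
= 3.125 MPa

3.125


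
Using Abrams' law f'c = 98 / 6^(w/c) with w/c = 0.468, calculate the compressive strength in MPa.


f'c = 98 / 6^0.468
= 98 / 2.313
= 42.37 MPa

42.37


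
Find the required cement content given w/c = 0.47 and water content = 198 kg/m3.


Cement = water / (w/c)
= 198 / 0.47
= 421.3 kg/m3

421.3


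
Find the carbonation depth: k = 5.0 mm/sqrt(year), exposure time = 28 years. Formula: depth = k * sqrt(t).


depth = k * sqrt(t)
= 5.0 * sqrt(28)
= 26.46 mm

26.46


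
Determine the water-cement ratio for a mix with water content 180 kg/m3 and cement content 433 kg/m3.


w/c = water / cement
w/c = 180 / 433 = 0.416

0.416


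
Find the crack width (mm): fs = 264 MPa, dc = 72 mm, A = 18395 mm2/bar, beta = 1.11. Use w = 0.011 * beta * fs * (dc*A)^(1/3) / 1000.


w = 0.011 * beta * fs * (dc * A)^(1/3) / 1000
= 0.011 * 1.11 * 264 * (72 * 18395)^(1/3) / 1000
= 0.354 mm

0.354


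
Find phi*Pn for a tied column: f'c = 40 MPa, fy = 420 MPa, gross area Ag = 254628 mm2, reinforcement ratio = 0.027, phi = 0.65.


Ast = rho * Ag = 0.027 * 254628 = 6874.956 mm2
phi*Pn = 0.65 * 0.80 * (0.85 * 40 * (254628 - 6874.956) + 420 * 6874.956) / 1000
= 5881.76 kN

5881.76


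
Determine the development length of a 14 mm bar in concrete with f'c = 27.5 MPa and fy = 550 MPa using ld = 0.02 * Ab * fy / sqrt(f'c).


Ab = pi * 14^2 / 4 = 153.938 mm2
ld = 0.02 * 153.938 * 550 / sqrt(27.5)
= 322.9 mm

322.9


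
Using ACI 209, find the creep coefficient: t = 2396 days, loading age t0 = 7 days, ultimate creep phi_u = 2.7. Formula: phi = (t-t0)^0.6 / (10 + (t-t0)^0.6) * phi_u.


dt = 2396 - 7 = 2389
phi = 2389^0.6 / (10 + 2389^0.6) * 2.7
= 2.468

2.468


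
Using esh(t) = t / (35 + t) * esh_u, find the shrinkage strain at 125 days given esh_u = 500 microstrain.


esh(125) = 125 / (35 + 125) * 500
= 125 / 160 * 500
= 390.6 microstrain

390.6


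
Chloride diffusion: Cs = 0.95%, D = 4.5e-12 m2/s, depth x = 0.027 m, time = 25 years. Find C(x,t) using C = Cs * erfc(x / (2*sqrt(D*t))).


t_seconds = 25 * 365.25 * 24 * 3600 = 788940000.0 s
arg = 0.027 / (2 * sqrt(4.5e-12 * 788940000.0))
= 0.2266
erfc(0.2266) = 0.7486
C = 0.95 * 0.7486 = 0.7112%

0.7112


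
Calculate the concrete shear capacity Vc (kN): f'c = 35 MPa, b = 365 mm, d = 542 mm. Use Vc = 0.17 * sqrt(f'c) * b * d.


Vc = 0.17 * sqrt(35) * 365 * 542 / 1000
= 198.96 kN

198.96


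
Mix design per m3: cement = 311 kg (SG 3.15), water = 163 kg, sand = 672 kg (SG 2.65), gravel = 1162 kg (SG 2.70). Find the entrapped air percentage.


Vol cement = 311 / (3.15 * 1000) = 0.09873 m3
Vol water = 163 / 1000 = 0.163 m3
Vol sand = 672 / (2.65 * 1000) = 0.253585 m3
Vol gravel = 1162 / (2.70 * 1000) = 0.43037 m3
Total solid + water volume = 0.945685 m3
Air = (1 - 0.945685) * 100 = 5.43%

5.43


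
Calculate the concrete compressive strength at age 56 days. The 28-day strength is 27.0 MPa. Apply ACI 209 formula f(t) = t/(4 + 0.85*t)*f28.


f(56) = 56 / (4 + 0.85 * 56) * 27.0
= 56 / 51.6 * 27.0
= 29.3 MPa

29.3


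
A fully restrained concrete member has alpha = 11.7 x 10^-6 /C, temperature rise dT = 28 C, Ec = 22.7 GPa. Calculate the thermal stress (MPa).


sigma = alpha * dT * Ec
= 11.7e-6 * 28 * 22.7 * 1000
= 7.437 MPa

7.437


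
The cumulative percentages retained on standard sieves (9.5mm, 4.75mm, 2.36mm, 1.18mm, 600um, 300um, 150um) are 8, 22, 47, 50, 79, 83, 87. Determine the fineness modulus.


FM = sum(cumulative % retained) / 100
= 376 / 100
= 3.76

3.76


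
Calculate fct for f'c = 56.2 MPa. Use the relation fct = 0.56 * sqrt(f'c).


fct = 0.56 * sqrt(56.2)
= 0.56 * 7.497
= 4.198 MPa

4.198


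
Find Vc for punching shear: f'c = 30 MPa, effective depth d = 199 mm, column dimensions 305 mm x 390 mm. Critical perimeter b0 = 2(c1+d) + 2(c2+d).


b0 = 2*(305 + 199) + 2*(390 + 199) = 2186 mm
Vc = 0.33 * sqrt(30) * 2186 * 199 / 1000
= 786.28 kN

786.28


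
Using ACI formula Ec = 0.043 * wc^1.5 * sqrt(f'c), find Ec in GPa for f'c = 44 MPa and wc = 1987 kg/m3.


Ec = 0.043 * 1987^1.5 * sqrt(44) / 1000
= 25.26 GPa

25.26


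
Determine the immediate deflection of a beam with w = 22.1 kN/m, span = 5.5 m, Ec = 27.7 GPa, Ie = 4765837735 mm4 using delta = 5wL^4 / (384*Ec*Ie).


Convert: L = 5.5 m = 5500 mm, Ec = 27.7 GPa = 27700 MPa
delta = 5 * 22.1 * 5500^4 / (384 * 27700 * 4765837735)
= 1.99 mm

1.99


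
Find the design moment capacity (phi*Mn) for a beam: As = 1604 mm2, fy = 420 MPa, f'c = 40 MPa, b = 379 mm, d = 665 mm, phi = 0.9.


a = As * fy / (0.85 * f'c * b)
= 1604 * 420 / (0.85 * 40 * 379)
= 52.28 mm
Mn = As * fy * (d - a/2) / 10^6
= 430.3872 kN-m
phi*Mn = 0.9 * 430.3872 = 387.35 kN-m

387.35


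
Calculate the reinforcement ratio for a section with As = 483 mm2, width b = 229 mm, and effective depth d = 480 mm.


rho = As / (b * d)
= 483 / (229 * 480)
= 0.0044

0.0044


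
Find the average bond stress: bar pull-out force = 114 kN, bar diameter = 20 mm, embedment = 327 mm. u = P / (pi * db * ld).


u = P / (pi * db * ld)
= 114 * 1000 / (pi * 20 * 327)
= 5.549 MPa

5.549


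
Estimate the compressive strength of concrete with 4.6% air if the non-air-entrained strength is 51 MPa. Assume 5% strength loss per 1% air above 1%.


Strength loss = (4.6 - 1) * 5 = 18.0%
f'c = 51 * (1 - 18.0/100)
= 41.82 MPa

41.82


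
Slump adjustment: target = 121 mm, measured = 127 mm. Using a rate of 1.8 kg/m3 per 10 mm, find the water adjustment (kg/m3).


Difference = 121 - 127 = -6 mm
Water adjustment = -6 * 1.8 / 10 = -1.1 kg/m3

-1.1


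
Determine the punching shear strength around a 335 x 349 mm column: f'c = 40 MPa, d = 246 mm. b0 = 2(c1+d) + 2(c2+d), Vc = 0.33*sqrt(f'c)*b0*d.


b0 = 2*(335 + 246) + 2*(349 + 246) = 2352 mm
Vc = 0.33 * sqrt(40) * 2352 * 246 / 1000
= 1207.58 kN

1207.58


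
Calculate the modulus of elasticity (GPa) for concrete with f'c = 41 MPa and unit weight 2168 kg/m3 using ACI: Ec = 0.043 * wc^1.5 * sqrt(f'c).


Ec = 0.043 * 2168^1.5 * sqrt(41) / 1000
= 27.79 GPa

27.79


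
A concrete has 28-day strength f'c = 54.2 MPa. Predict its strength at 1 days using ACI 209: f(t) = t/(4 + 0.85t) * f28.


f(1) = 1 / (4 + 0.85 * 1) * 54.2
= 1 / 4.85 * 54.2
= 11.18 MPa

11.18


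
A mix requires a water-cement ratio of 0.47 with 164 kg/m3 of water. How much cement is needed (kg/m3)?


Cement = water / (w/c)
= 164 / 0.47
= 348.9 kg/m3

348.9


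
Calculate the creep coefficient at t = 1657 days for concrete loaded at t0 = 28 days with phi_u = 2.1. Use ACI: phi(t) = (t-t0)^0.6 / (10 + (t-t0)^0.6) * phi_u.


dt = 1657 - 28 = 1629
phi = 1629^0.6 / (10 + 1629^0.6) * 2.1
= 1.878

1.878


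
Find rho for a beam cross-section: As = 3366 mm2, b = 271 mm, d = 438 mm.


rho = As / (b * d)
= 3366 / (271 * 438)
= 0.0284

0.0284


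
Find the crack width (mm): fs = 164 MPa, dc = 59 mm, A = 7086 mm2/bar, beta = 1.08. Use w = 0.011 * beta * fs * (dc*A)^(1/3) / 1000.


w = 0.011 * beta * fs * (dc * A)^(1/3) / 1000
= 0.011 * 1.08 * 164 * (59 * 7086)^(1/3) / 1000
= 0.146 mm

0.146


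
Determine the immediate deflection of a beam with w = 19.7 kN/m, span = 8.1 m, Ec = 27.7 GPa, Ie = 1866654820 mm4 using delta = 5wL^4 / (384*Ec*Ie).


Convert: L = 8.1 m = 8100 mm, Ec = 27.7 GPa = 27700 MPa
delta = 5 * 19.7 * 8100^4 / (384 * 27700 * 1866654820)
= 21.36 mm

21.36


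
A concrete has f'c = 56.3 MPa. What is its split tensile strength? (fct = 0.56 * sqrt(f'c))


fct = 0.56 * sqrt(56.3)
= 0.56 * 7.503
= 4.202 MPa

4.202


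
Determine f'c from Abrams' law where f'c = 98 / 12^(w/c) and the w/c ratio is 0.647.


f'c = 98 / 12^0.647
= 98 / 4.991
= 19.63 MPa

19.63


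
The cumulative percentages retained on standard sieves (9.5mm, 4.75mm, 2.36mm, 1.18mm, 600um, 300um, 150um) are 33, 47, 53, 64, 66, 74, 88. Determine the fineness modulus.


FM = sum(cumulative % retained) / 100
= 425 / 100
= 4.25

4.25


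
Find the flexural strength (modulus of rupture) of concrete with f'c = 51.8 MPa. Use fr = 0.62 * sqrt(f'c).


fr = 0.62 * sqrt(51.8)
= 4.462 MPa

4.462


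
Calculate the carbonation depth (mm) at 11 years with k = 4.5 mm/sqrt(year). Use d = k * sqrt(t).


depth = k * sqrt(t)
= 4.5 * sqrt(11)
= 14.92 mm

14.92


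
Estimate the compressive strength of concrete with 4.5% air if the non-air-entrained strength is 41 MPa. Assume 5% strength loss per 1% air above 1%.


Strength loss = (4.5 - 1) * 5 = 17.5%
f'c = 41 * (1 - 17.5/100)
= 33.82 MPa

33.82


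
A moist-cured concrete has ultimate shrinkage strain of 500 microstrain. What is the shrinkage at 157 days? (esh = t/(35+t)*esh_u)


esh(157) = 157 / (35 + 157) * 500
= 157 / 192 * 500
= 408.9 microstrain

408.9


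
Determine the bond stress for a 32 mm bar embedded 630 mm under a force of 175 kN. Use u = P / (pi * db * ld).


u = P / (pi * db * ld)
= 175 * 1000 / (pi * 32 * 630)
= 2.763 MPa

2.763


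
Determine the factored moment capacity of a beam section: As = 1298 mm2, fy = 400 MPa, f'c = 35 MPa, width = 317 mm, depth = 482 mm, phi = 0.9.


a = As * fy / (0.85 * f'c * b)
= 1298 * 400 / (0.85 * 35 * 317)
= 55.0539 mm
Mn = As * fy * (d - a/2) / 10^6
= 235.9624 kN-m
phi*Mn = 0.9 * 235.9624 = 212.37 kN-m

212.37


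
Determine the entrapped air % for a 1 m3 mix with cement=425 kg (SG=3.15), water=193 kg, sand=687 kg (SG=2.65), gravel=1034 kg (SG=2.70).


Vol cement = 425 / (3.15 * 1000) = 0.134921 m3
Vol water = 193 / 1000 = 0.193 m3
Vol sand = 687 / (2.65 * 1000) = 0.259245 m3
Vol gravel = 1034 / (2.70 * 1000) = 0.382963 m3
Total solid + water volume = 0.970129 m3
Air = (1 - 0.970129) * 100 = 2.99%

2.99


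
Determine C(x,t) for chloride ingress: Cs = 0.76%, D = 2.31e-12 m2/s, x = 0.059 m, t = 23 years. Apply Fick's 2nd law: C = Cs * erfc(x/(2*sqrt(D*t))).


t_seconds = 23 * 365.25 * 24 * 3600 = 725824800.0 s
arg = 0.059 / (2 * sqrt(2.31e-12 * 725824800.0))
= 0.7204
erfc(0.7204) = 0.3083
C = 0.76 * 0.3083 = 0.2343%

0.2343


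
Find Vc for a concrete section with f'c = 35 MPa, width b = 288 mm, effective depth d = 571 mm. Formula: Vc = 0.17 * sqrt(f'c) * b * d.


Vc = 0.17 * sqrt(35) * 288 * 571 / 1000
= 165.39 kN

165.39


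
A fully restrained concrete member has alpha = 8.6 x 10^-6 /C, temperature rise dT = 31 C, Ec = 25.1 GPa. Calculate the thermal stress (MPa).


sigma = alpha * dT * Ec
= 8.6e-6 * 31 * 25.1 * 1000
= 6.692 MPa

6.692
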